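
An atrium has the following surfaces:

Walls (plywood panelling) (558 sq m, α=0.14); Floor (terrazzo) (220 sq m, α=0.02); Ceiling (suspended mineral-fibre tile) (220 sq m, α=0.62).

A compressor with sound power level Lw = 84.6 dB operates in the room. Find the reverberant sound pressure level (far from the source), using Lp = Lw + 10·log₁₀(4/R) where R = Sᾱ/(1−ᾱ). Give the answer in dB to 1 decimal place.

66.1 dB

A = 218.920 sabins; S = 998.0 sq m.
ᾱ = 0.2194, so room constant R = A/(1−ᾱ) = 280.451 sq m.
Lp = Lw + 10 log₁₀(4/R) = 84.6 -18.46 = 66.1 dB.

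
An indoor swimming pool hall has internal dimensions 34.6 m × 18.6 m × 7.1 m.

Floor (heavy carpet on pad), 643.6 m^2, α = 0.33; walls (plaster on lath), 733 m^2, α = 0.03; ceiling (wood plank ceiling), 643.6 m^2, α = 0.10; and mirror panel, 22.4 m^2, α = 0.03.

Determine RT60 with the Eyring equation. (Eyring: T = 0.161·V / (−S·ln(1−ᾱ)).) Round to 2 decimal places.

Total surface area S = 643.6 + 733 + 643.6 + 22.4 = 2042.6 m^2.
Absorption A = 643.6·0.33 + 733·0.03 + 643.6·0.10 + 22.4·0.03 = 299.410 sabins.
Mean coefficient ᾱ = A/S = 0.1466.
Eyring denominator: −S ln(1−ᾱ) = 323.807.
V = 34.6 × 18.6 × 7.1 = 4569.276 m³.
RT60 = 0.161 × 4569.276 / 323.807 = 2.27 s.

2.27 sec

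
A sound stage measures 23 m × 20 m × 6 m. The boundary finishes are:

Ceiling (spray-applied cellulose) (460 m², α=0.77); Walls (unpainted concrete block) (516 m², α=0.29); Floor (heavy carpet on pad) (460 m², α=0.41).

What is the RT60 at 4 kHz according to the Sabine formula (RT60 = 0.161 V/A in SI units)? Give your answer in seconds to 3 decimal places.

0.642 seconds

Equivalent absorption area: A = 460*0.77 + 516*0.29 + 460*0.41 = 692.440 m².
V = 23·20·6 = 2760 m³.
Sabine: RT60 = 0.161 × 2760 / 692.440 = 0.642 s.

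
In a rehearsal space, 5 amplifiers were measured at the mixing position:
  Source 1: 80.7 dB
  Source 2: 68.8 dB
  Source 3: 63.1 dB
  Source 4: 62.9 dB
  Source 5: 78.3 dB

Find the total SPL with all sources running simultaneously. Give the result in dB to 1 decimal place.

Converting to relative power and adding: 10^(80.7/10) + 10^(68.8/10) + 10^(63.1/10) + 10^(62.9/10) + 10^(78.3/10) = 1.967e+08.
L_total = 10·log₁₀(1.967e+08) = 82.9 dB.

82.9 dB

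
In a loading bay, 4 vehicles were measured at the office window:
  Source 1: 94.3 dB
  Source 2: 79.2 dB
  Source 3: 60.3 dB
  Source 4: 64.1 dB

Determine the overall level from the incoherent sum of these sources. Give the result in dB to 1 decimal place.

94.4 dB

Sum in the linear (power) domain: Σ 10^(Lᵢ/10) = 10^(94.3/10) + 10^(79.2/10) + 10^(60.3/10) + 10^(64.1/10) = 2.778e+09.
Back to dB: 10·log₁₀ Σ = 94.4 dB.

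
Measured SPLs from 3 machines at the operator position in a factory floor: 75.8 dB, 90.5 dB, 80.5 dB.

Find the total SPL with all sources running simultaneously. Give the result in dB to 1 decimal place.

91.0 dB

Σ 10^(Lᵢ/10) = 1.272e+09.
L_total = 10·log₁₀(1.272e+09) = 91.0 dB.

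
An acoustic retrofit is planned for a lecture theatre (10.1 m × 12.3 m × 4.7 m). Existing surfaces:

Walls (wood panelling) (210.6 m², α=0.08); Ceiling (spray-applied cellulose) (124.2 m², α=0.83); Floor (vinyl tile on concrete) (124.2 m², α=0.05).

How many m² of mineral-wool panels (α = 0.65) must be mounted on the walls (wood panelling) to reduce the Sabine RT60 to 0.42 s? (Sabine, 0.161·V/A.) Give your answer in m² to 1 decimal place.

171.4

Total absorption A₁ = 210.6*0.08 + 124.2*0.83 + 124.2*0.05
  = 16.848 + 103.086 + 6.210 = 126.144 m² sabins.
V = 583.881 m³. Target absorption A₂ = 0.161 × 583.881 / 0.42 = 223.821 sabins.
ΔA needed = 223.821 − 126.144 = 97.677 sabins.
Net gain per m²: Δα = 0.65 − 0.08 = 0.57.
Area = ΔA/Δα = 97.677/0.57 = 171.4 m².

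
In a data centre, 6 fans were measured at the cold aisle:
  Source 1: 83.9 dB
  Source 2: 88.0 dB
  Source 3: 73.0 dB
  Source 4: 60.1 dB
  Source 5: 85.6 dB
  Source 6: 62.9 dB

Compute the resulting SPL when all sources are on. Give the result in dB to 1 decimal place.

Converting to relative power and adding: 10^(83.9/10) + 10^(88.0/10) + 10^(73.0/10) + 10^(60.1/10) + 10^(85.6/10) + 10^(62.9/10) = 1.262e+09.
Back to dB: 10·log₁₀ Σ = 91.0 dB.

91.0 dB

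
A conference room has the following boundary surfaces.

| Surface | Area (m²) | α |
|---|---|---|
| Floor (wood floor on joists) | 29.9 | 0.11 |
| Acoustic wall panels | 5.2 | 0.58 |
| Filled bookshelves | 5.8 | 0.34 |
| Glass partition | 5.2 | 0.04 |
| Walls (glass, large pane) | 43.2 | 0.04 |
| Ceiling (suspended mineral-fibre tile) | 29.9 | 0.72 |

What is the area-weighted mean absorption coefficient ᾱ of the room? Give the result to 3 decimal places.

S = Σ Sᵢ = 29.9 + 5.2 + 5.8 + 5.2 + 43.2 + 29.9 = 119.2 m².
Σ(Sᵢαᵢ) = 29.9×0.11 + 5.2×0.58 + 5.8×0.34 + 5.2×0.04 + 43.2×0.04 + 29.9×0.72 = 31.741.
ᾱ = A/S = 0.266.

0.266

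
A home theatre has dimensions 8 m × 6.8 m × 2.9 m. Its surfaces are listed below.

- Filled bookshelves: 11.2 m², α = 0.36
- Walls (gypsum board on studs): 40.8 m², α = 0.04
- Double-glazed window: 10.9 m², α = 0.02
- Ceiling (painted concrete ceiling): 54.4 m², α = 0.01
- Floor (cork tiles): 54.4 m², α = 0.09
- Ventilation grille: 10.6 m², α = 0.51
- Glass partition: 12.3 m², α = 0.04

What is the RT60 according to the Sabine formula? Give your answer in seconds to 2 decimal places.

1.47 s

Equivalent absorption area: A = 11.2*0.36 + 40.8*0.04 + 10.9*0.02 + 54.4*0.01 + 54.4*0.09 + 10.6*0.51 + 12.3*0.04 = 17.220 m².
Volume V = 8 × 6.8 × 2.9 = 157.76 m³.
RT60 = 0.161 · V / A = 0.161 × 157.76 / 17.220 = 1.47 s.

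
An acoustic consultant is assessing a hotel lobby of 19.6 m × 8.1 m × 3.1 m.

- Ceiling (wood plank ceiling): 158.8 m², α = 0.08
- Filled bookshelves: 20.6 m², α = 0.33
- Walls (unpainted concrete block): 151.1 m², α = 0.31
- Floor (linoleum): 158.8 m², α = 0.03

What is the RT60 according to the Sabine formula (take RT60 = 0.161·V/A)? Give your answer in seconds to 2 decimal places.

Total absorption A = 158.8·0.08 + 20.6·0.33 + 151.1·0.31 + 158.8·0.03
  = 12.704 + 6.798 + 46.841 + 4.764 = 71.107 m² sabins.
V = 19.6·8.1·3.1 = 492.156 m³.
T = 0.161 V/A = 0.161·492.156/71.107 = 1.11 s.

1.11 s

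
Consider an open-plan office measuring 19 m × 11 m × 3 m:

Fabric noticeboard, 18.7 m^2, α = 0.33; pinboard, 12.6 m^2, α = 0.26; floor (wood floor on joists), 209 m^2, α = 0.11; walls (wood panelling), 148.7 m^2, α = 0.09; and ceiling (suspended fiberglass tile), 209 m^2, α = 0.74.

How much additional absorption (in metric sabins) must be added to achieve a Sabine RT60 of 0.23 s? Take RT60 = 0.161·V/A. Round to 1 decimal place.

238.4 sabins

Summing Sᵢαᵢ: 6.171 + 3.276 + 22.990 + 13.383 + 154.660 → A₁ = 200.480 sabins.
V = 627 m³. Required absorption A₂ = 0.161 × 627 / 0.23 = 438.900 sabins.
ΔA = A₂ − A₁ = 438.900 − 200.480 = 238.4 sabins.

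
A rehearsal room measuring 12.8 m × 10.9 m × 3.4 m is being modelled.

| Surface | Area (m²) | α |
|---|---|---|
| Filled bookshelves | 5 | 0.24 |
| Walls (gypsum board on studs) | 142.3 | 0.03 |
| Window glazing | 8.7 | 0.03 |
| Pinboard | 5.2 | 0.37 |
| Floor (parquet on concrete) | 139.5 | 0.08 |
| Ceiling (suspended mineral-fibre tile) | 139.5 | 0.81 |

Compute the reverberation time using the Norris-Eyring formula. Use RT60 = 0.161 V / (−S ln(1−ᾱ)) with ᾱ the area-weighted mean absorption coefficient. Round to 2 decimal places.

0.49 seconds

S = Σ Sᵢ = 440.2 m².
Absorption A = 5×0.24 + 142.3×0.03 + 8.7×0.03 + 5.2×0.37 + 139.5×0.08 + 139.5×0.81 = 131.809 sabins.
ᾱ = 131.809 / 440.2 = 0.2994.
−S·ln(1−ᾱ) = −440.2 × ln(1 − 0.2994) = 156.631.
V = 12.8 × 10.9 × 3.4 = 474.368 m³.
T = 0.161·V/[−S·ln(1−ᾱ)] = 0.161·474.368/156.631 = 0.49 s.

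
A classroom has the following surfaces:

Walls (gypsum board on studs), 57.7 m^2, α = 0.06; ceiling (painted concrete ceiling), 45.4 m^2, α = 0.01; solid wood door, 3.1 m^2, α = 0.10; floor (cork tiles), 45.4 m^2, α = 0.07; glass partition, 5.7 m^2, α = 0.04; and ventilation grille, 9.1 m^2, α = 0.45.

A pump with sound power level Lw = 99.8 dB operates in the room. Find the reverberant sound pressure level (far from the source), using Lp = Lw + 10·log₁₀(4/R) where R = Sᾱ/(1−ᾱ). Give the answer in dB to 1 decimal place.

Σ(Sᵢαᵢ) = 57.7·0.06 + 45.4·0.01 + 3.1·0.10 + 45.4·0.07 + 5.7·0.04 + 9.1·0.45 = 11.727; total area S = 166.4 m^2.
ᾱ = 0.0705, so room constant R = A/(1−ᾱ) = 12.616 m^2.
Lp = 99.8 + 10·log₁₀(4/12.616) = 99.8 + (-4.99) = 94.8 dB.

94.8 dB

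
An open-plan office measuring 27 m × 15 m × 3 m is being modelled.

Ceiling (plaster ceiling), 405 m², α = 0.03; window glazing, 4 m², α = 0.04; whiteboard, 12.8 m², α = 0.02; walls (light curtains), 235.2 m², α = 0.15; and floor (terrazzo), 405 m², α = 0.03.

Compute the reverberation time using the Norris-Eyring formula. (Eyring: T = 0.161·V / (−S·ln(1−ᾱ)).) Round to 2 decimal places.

3.17 s

S = Σ Sᵢ = 1062.0 m².
Absorption A = 405×0.03 + 4×0.04 + 12.8×0.02 + 235.2×0.15 + 405×0.03 = 59.996 sabins.
Mean coefficient ᾱ = A/S = 0.0565.
−S·ln(1−ᾱ) = −1062.0 × ln(1 − 0.0565) = 61.765.
V = 27 × 15 × 3 = 1215 m³.
T = 0.161·V/[−S·ln(1−ᾱ)] = 0.161·1215/61.765 = 3.17 s.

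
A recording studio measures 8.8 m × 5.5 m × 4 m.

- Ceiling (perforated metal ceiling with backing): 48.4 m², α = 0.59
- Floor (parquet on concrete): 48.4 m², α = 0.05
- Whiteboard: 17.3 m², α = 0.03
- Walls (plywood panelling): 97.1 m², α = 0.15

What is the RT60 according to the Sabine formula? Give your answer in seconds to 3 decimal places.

A = Σ Sᵢαᵢ = 48.4*0.59 + 48.4*0.05 + 17.3*0.03 + 97.1*0.15 = 46.060 sabins.
Volume V = 8.8 × 5.5 × 4 = 193.6 m³.
T = 0.161 V/A = 0.161·193.6/46.060 = 0.677 s.

0.677 seconds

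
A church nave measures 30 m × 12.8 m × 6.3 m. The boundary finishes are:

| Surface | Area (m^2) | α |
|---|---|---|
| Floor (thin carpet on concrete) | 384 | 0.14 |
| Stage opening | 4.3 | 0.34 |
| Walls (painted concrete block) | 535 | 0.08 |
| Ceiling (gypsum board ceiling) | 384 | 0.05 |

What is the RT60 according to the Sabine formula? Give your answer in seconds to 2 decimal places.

Summing Sᵢαᵢ: 53.760 + 1.462 + 42.800 + 19.200 → A = 117.222 sabins.
Room volume: 2419.2 m³.
RT60 = 0.161 · V / A = 0.161 × 2419.2 / 117.222 = 3.32 s.

3.32 s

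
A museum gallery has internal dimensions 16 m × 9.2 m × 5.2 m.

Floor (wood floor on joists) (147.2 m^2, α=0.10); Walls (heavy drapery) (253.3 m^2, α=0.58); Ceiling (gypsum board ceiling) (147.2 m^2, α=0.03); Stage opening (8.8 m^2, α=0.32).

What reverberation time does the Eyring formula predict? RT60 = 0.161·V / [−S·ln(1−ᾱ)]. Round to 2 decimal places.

0.61 seconds

S = Σ Sᵢ = 556.5 m^2.
Σ(Sᵢαᵢ) = 147.2·0.10 + 253.3·0.58 + 147.2·0.03 + 8.8·0.32 = 168.866.
Mean coefficient ᾱ = A/S = 0.3034.
Eyring denominator: −S ln(1−ᾱ) = 201.199.
V = 16 × 9.2 × 5.2 = 765.44 m³.
T = 0.161·V/[−S·ln(1−ᾱ)] = 0.161·765.44/201.199 = 0.61 s.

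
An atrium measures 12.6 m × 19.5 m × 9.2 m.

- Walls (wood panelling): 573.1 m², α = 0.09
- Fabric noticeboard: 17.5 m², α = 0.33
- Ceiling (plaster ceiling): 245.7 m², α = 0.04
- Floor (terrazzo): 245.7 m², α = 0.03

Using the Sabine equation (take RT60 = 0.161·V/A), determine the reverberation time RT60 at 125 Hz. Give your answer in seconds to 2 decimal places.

A = Σ Sᵢαᵢ = 573.1·0.09 + 17.5·0.33 + 245.7·0.04 + 245.7·0.03 = 74.553 sabins.
Volume V = 12.6 × 19.5 × 9.2 = 2260.44 m³.
T = 0.161 V/A = 0.161·2260.44/74.553 = 4.88 s.

4.88 sec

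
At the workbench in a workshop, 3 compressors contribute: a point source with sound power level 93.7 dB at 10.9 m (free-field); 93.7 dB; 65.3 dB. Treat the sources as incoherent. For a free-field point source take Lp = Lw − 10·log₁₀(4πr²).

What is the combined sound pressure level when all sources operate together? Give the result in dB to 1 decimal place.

Source at 10.9 m: Lp = 93.7 − 10·log₁₀(4π·10.9²) = 93.7 − 10·log₁₀(1493.010) = 62.0 dB.
Converting to relative power and adding: 10^(62.0/10) + 10^(93.7/10) + 10^(65.3/10) = 2.349e+09.
Back to dB: 10·log₁₀ Σ = 93.7 dB.

93.7 dB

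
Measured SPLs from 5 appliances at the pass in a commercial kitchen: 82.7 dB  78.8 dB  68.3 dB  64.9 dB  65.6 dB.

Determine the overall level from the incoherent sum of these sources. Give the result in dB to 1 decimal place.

Converting to relative power and adding: 10^(82.7/10) + 10^(78.8/10) + 10^(68.3/10) + 10^(64.9/10) + 10^(65.6/10) = 2.755e+08.
Combined level = 10 log₁₀(2.755e+08) = 84.4 dB.

84.4 dB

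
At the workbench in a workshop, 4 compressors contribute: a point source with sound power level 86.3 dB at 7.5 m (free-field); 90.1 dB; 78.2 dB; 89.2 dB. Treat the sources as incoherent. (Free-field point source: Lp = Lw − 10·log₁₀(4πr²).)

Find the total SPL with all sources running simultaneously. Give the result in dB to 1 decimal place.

92.8 dB

Source at 7.5 m: Lp = 86.3 − 10·log₁₀(4π·7.5²) = 86.3 − 10·log₁₀(706.858) = 57.8 dB.
Σ 10^(Lᵢ/10) = 1.922e+09.
Back to dB: 10·log₁₀ Σ = 92.8 dB.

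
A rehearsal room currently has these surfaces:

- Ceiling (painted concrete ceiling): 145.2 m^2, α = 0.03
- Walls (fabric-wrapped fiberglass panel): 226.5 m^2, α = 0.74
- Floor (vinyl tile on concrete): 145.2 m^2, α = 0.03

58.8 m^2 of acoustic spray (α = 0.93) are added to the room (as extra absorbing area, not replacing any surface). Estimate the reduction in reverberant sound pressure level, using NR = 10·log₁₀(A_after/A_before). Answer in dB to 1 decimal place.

A_before = Σ Sᵢαᵢ = 145.2·0.03 + 226.5·0.74 + 145.2·0.03 = 176.322 sabins.
Treatment contributes 58.8·0.93 = 54.684 sabins.
New total A_after = 231.006 sabins.
Reduction = 10 log₁₀(A_after/A_before) = 10 log₁₀(1.3101) = 1.2 dB.

1.2 dB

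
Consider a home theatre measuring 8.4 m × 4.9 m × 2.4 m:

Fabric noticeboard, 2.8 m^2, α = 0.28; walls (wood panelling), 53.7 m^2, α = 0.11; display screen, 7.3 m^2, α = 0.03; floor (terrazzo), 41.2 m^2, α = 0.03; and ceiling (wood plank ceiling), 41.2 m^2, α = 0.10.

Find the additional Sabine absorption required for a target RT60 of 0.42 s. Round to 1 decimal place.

Summing Sᵢαᵢ: 0.784 + 5.907 + 0.219 + 1.236 + 4.120 → A₁ = 12.266 sabins.
For T = 0.42 s, need A₂ = 0.161·V/T = 0.161·98.784/0.42 = 37.867 sabins.
Shortfall: 37.867 − 12.266 = 25.6 sabins.

25.6 sabins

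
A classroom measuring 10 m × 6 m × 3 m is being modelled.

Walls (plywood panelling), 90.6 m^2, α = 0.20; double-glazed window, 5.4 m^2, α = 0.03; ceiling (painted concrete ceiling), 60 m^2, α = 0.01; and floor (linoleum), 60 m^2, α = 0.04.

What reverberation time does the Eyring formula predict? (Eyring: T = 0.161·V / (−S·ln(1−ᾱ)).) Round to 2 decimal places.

S = Σ Sᵢ = 216.0 m^2.
Σ(Sᵢαᵢ) = 90.6×0.20 + 5.4×0.03 + 60×0.01 + 60×0.04 = 21.282.
ᾱ = 21.282 / 216.0 = 0.0985.
−S·ln(1−ᾱ) = −216.0 × ln(1 − 0.0985) = 22.398.
V = 10 × 6 × 3 = 180 m³.
T = 0.161·V/[−S·ln(1−ᾱ)] = 0.161·180/22.398 = 1.29 s.

1.29 s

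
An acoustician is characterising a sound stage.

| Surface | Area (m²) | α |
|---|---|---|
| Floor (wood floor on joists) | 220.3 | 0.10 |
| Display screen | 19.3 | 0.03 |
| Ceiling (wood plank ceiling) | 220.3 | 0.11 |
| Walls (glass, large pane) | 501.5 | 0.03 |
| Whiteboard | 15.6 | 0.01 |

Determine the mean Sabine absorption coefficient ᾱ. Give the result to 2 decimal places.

S = Σ Sᵢ = 220.3 + 19.3 + 220.3 + 501.5 + 15.6 = 977.0 m².
Weighted sum Σ Sα = 62.043.
ᾱ = A/S = 0.06.

0.06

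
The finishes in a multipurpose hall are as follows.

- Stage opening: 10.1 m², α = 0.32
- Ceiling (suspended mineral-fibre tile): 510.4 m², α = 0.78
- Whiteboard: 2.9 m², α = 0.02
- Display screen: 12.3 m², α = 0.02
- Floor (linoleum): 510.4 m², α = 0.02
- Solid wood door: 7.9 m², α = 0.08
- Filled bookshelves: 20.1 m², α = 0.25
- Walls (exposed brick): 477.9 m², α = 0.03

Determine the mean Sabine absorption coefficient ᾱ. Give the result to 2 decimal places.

0.28

Total surface area S = 1552.0 m².
A = 10.1·0.32 + 510.4·0.78 + 2.9·0.02 + 12.3·0.02 + 510.4·0.02 + 7.9·0.08 + 20.1·0.25 + 477.9·0.03 = 431.850 sabins.
ᾱ = A/S = 0.28.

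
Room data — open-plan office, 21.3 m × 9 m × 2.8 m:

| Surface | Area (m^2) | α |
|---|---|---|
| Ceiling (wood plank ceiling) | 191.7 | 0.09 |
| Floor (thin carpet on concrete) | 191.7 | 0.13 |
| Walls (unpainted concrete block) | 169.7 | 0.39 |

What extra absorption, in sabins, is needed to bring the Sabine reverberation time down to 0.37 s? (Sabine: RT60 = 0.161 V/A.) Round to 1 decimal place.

A₁ = Σ Sᵢαᵢ = 191.7*0.09 + 191.7*0.13 + 169.7*0.39 = 108.357 sabins.
For T = 0.37 s, need A₂ = 0.161·V/T = 0.161·536.76/0.37 = 233.563 sabins.
Additional absorption ΔA = 233.563 − 108.357 = 125.2 sabins.

125.2 sabins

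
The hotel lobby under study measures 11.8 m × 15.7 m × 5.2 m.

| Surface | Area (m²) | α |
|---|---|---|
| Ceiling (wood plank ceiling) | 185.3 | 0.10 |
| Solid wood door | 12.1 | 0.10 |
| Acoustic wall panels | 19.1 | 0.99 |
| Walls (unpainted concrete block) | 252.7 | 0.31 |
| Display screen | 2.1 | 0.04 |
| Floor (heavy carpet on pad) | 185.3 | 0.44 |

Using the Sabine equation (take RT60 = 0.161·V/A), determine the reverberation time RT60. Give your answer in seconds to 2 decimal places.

0.78 s

Total absorption A = 185.3*0.10 + 12.1*0.10 + 19.1*0.99 + 252.7*0.31 + 2.1*0.04 + 185.3*0.44
  = 18.530 + 1.210 + 18.909 + 78.337 + 0.084 + 81.532 = 198.602 m² sabins.
V = 11.8·15.7·5.2 = 963.352 m³.
RT60 = 0.161 · V / A = 0.161 × 963.352 / 198.602 = 0.78 s.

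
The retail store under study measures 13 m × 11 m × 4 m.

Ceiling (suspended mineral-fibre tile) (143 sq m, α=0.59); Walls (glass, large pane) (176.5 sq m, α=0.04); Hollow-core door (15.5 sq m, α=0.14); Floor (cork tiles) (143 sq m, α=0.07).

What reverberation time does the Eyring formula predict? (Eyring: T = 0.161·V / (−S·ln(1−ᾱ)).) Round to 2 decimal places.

0.79 seconds

S = Σ Sᵢ = 478.0 sq m.
Absorption A = 143·0.59 + 176.5·0.04 + 15.5·0.14 + 143·0.07 = 103.610 sabins.
Mean coefficient ᾱ = A/S = 0.2168.
Eyring denominator: −S ln(1−ᾱ) = 116.808.
V = 13 × 11 × 4 = 572 m³.
RT60 = 0.161 × 572 / 116.808 = 0.79 s.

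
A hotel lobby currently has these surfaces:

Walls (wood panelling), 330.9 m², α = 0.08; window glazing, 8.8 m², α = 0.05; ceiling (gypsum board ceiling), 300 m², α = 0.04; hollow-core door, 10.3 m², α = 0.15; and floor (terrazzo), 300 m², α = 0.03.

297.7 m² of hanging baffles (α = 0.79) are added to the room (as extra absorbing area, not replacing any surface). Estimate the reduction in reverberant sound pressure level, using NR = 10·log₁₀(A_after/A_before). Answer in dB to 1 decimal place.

Total absorption A_before = 330.9*0.08 + 8.8*0.05 + 300*0.04 + 10.3*0.15 + 300*0.03
  = 26.472 + 0.440 + 12.000 + 1.545 + 9.000 = 49.457 m² sabins.
Added absorption = 297.7 × 0.79 = 235.183 sabins.
A_after = 49.457 + 235.183 = 284.640 sabins.
NR = 10·log₁₀(284.640/49.457) = 7.6 dB.

7.6 dB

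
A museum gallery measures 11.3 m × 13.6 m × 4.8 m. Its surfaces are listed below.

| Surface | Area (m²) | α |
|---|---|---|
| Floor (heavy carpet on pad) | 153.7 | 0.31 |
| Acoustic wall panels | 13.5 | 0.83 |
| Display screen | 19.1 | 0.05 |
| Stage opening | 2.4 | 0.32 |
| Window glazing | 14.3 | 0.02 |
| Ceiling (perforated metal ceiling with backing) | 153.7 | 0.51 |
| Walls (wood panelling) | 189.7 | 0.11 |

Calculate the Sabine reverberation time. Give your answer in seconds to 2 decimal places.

0.74 sec

Equivalent absorption area: A = 153.7*0.31 + 13.5*0.83 + 19.1*0.05 + 2.4*0.32 + 14.3*0.02 + 153.7*0.51 + 189.7*0.11 = 160.115 m².
V = 11.3·13.6·4.8 = 737.664 m³.
RT60 = 0.161 · V / A = 0.161 × 737.664 / 160.115 = 0.74 s.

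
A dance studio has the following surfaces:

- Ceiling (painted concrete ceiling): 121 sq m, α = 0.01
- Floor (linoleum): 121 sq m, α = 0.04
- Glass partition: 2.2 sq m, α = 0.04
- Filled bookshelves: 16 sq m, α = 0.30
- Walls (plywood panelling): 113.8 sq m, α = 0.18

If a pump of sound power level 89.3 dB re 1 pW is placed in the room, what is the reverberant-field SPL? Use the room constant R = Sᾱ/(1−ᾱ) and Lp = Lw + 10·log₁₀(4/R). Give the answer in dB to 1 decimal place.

80.0 dB

A = 31.422 sabins; S = 374.0 sq m.
ᾱ = 31.422/374.0 = 0.0840; R = Sᾱ/(1−ᾱ) = 31.422/(1−0.0840) = 34.303 sq m.
Lp = Lw + 10 log₁₀(4/R) = 89.3 -9.33 = 80.0 dB.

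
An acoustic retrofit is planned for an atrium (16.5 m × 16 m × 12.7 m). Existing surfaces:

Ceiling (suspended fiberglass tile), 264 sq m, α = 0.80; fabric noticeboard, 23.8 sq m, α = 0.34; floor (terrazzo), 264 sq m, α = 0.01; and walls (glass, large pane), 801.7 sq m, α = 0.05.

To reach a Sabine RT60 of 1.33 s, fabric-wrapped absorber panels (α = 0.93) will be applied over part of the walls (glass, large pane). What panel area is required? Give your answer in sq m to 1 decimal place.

Summing Sᵢαᵢ: 211.200 + 8.092 + 2.640 + 40.085 → A₁ = 262.017 sabins.
Required A₂ = 0.161·3352.8/1.33 = 405.865 sabins.
Absorption to add: 405.865 − 262.017 = 143.848 sabins.
Net gain per sq m: Δα = 0.93 − 0.05 = 0.88.
Panel area = 143.848 / 0.88 = 163.5 sq m.

163.5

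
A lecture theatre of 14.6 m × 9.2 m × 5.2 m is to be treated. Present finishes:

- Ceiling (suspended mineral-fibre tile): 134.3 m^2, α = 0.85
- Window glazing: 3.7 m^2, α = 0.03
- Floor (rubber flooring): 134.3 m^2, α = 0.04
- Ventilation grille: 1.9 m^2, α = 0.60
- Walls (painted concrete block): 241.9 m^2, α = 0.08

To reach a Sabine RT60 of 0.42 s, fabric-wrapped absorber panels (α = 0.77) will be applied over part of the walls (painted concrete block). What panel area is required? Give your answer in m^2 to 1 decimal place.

Total absorption A₁ = 134.3*0.85 + 3.7*0.03 + 134.3*0.04 + 1.9*0.60 + 241.9*0.08
  = 114.155 + 0.111 + 5.372 + 1.140 + 19.352 = 140.130 m^2 sabins.
Required A₂ = 0.161·698.464/0.42 = 267.745 sabins.
ΔA needed = 267.745 − 140.130 = 127.615 sabins.
Net gain per m^2: Δα = 0.77 − 0.08 = 0.69.
Area = ΔA/Δα = 127.615/0.69 = 184.9 m^2.

184.9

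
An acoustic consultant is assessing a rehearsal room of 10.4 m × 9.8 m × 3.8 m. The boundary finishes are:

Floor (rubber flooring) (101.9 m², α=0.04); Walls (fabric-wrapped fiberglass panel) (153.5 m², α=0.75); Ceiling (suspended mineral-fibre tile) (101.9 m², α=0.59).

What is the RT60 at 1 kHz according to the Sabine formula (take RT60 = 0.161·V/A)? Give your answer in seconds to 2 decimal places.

A = Σ Sᵢαᵢ = 101.9*0.04 + 153.5*0.75 + 101.9*0.59 = 179.322 sabins.
V = 10.4·9.8·3.8 = 387.296 m³.
RT60 = 0.161 · V / A = 0.161 × 387.296 / 179.322 = 0.35 s.

0.35 sec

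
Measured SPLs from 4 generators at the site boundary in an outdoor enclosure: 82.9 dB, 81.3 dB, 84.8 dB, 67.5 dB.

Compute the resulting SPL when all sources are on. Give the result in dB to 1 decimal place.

Σ 10^(Lᵢ/10) = 6.375e+08.
L_total = 10·log₁₀(6.375e+08) = 88.0 dB.

88.0 dB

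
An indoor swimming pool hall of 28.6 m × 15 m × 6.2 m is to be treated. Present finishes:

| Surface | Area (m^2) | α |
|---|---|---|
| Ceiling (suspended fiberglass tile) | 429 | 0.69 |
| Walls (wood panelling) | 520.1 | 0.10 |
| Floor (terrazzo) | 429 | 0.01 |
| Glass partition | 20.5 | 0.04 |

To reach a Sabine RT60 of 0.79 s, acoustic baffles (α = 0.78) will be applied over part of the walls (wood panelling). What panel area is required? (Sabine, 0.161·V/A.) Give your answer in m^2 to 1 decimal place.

277.8

Total absorption A₁ = 429·0.69 + 520.1·0.10 + 429·0.01 + 20.5·0.04
  = 296.010 + 52.010 + 4.290 + 0.820 = 353.130 m^2 sabins.
V = 2659.8 m³. Target absorption A₂ = 0.161 × 2659.8 / 0.79 = 542.061 sabins.
Absorption to add: 542.061 − 353.130 = 188.931 sabins.
Each m^2 of panel replacing the walls (wood panelling) adds (0.78 − 0.10) = 0.68 sabins.
Panel area = 188.931 / 0.68 = 277.8 m^2.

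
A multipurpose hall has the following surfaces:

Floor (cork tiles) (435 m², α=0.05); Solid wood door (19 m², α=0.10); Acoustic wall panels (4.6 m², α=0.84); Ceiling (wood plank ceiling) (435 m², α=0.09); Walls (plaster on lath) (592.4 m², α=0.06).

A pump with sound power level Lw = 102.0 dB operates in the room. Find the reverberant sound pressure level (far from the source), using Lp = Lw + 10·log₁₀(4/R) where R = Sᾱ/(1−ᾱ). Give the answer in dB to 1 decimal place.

Σ(Sᵢαᵢ) = 435·0.05 + 19·0.10 + 4.6·0.84 + 435·0.09 + 592.4·0.06 = 102.208; total area S = 1486.0 m².
ᾱ = 102.208/1486.0 = 0.0688; R = Sᾱ/(1−ᾱ) = 102.208/(1−0.0688) = 109.759 m².
Lp = Lw + 10 log₁₀(4/R) = 102.0 -14.38 = 87.6 dB.

87.6 dB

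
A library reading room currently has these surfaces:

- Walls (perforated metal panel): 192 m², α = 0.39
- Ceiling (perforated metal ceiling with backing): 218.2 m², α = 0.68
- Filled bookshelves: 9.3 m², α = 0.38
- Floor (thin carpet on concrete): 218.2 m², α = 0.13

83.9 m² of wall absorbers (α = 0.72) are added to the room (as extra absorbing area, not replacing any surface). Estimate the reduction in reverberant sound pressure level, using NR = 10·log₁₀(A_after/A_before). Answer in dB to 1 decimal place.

Summing Sᵢαᵢ: 74.880 + 148.376 + 3.534 + 28.366 → A_before = 255.156 sabins.
Treatment contributes 83.9·0.72 = 60.408 sabins.
A_after = 255.156 + 60.408 = 315.564 sabins.
Reduction = 10 log₁₀(A_after/A_before) = 10 log₁₀(1.2367) = 0.9 dB.

0.9 dB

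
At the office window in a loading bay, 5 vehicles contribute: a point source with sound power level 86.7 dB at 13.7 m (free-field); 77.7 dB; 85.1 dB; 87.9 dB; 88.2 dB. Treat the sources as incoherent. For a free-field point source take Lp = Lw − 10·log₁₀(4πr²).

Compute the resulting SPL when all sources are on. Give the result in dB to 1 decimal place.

Source at 13.7 m: Lp = 86.7 − 10·log₁₀(4π·13.7²) = 86.7 − 10·log₁₀(2358.582) = 53.0 dB.
Σ 10^(Lᵢ/10) = 1.66e+09.
Back to dB: 10·log₁₀ Σ = 92.2 dB.

92.2 dB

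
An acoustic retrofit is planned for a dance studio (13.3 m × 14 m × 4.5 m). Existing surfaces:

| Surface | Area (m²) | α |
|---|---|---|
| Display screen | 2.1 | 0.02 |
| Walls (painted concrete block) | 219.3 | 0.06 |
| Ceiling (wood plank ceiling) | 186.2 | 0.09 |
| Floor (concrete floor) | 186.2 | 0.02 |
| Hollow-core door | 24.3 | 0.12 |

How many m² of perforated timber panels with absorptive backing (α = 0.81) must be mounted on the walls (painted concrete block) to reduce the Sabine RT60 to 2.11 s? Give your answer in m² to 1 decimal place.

Total absorption A₁ = 2.1×0.02 + 219.3×0.06 + 186.2×0.09 + 186.2×0.02 + 24.3×0.12
  = 0.042 + 13.158 + 16.758 + 3.724 + 2.916 = 36.598 m² sabins.
V = 837.9 m³. Target absorption A₂ = 0.161 × 837.9 / 2.11 = 63.935 sabins.
Absorption to add: 63.935 − 36.598 = 27.337 sabins.
Net gain per m²: Δα = 0.81 − 0.06 = 0.75.
Panel area = 27.337 / 0.75 = 36.4 m².

36.4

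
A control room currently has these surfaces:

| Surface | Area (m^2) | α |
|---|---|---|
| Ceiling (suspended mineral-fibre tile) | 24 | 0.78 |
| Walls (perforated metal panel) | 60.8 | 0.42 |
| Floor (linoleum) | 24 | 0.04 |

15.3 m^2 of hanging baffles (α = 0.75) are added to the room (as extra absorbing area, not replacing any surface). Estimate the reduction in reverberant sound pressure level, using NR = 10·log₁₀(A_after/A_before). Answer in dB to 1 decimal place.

A_before = Σ Sᵢαᵢ = 24*0.78 + 60.8*0.42 + 24*0.04 = 45.216 sabins.
Treatment contributes 15.3·0.75 = 11.475 sabins.
New total A_after = 56.691 sabins.
NR = 10·log₁₀(56.691/45.216) = 1.0 dB.

1.0 dB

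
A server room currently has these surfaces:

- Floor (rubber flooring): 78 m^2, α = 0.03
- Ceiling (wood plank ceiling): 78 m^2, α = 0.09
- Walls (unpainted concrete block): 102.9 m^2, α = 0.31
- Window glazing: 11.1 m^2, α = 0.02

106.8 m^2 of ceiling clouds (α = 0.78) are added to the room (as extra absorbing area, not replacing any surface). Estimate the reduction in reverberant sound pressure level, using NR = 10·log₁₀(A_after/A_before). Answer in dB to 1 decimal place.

Equivalent absorption area: A_before = 78×0.03 + 78×0.09 + 102.9×0.31 + 11.1×0.02 = 41.481 m^2.
Added absorption = 106.8 × 0.78 = 83.304 sabins.
New total A_after = 124.785 sabins.
NR = 10·log₁₀(124.785/41.481) = 4.8 dB.

4.8 dB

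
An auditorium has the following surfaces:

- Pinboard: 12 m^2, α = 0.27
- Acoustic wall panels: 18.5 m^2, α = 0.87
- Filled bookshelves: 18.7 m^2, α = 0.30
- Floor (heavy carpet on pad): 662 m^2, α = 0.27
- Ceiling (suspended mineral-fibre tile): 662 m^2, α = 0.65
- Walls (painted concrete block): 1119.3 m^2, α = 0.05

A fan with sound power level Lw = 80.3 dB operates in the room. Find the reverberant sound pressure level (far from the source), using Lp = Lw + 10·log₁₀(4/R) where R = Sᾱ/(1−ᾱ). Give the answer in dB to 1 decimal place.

56.5 dB

A = 689.950 sabins; S = 2492.5 m^2.
ᾱ = 0.2768, so room constant R = A/(1−ᾱ) = 954.024 m^2.
Lp = Lw + 10 log₁₀(4/R) = 80.3 -23.77 = 56.5 dB.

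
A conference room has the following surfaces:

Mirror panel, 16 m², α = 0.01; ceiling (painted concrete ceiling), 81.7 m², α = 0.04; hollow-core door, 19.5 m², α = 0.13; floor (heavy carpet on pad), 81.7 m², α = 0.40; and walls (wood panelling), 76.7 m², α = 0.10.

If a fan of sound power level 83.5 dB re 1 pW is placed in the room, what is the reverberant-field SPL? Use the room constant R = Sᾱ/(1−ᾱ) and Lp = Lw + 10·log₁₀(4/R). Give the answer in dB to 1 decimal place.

72.1 dB

Σ(Sᵢαᵢ) = 16·0.01 + 81.7·0.04 + 19.5·0.13 + 81.7·0.40 + 76.7·0.10 = 46.313; total area S = 275.6 m².
ᾱ = 46.313/275.6 = 0.1680; R = Sᾱ/(1−ᾱ) = 46.313/(1−0.1680) = 55.665 m².
Lp = Lw + 10 log₁₀(4/R) = 83.5 -11.44 = 72.1 dB.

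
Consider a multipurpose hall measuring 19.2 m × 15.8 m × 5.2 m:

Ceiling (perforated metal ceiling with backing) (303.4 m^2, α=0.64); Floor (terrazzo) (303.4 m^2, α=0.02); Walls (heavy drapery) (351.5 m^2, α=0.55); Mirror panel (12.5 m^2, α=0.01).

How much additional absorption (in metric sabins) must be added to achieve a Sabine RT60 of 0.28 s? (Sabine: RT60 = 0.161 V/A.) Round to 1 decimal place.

513.4 sabins

Total absorption A₁ = 303.4*0.64 + 303.4*0.02 + 351.5*0.55 + 12.5*0.01
  = 194.176 + 6.068 + 193.325 + 0.125 = 393.694 m^2 sabins.
Target A₂ = 0.161·1577.472/0.28 = 907.046 sabins (V = 1577.472 m³).
Additional absorption ΔA = 907.046 − 393.694 = 513.4 sabins.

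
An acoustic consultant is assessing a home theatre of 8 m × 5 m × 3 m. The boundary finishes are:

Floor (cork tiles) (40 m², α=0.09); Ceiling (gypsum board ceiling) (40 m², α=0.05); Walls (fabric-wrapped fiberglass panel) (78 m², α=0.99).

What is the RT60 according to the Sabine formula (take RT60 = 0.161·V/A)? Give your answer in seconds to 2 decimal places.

0.23 sec

A = Σ Sᵢαᵢ = 40×0.09 + 40×0.05 + 78×0.99 = 82.820 sabins.
Volume V = 8 × 5 × 3 = 120 m³.
Sabine: RT60 = 0.161 × 120 / 82.820 = 0.23 s.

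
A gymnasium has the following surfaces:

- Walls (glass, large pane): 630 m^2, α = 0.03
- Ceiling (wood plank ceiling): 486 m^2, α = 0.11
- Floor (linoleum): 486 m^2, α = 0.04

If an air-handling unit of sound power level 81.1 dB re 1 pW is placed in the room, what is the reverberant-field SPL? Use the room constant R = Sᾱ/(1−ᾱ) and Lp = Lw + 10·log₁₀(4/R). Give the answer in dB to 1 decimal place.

67.2 dB

A = 91.800 sabins; S = 1602.0 m^2.
ᾱ = 0.0573, so room constant R = A/(1−ᾱ) = 97.380 m^2.
Lp = 81.1 + 10·log₁₀(4/97.380) = 81.1 + (-13.86) = 67.2 dB.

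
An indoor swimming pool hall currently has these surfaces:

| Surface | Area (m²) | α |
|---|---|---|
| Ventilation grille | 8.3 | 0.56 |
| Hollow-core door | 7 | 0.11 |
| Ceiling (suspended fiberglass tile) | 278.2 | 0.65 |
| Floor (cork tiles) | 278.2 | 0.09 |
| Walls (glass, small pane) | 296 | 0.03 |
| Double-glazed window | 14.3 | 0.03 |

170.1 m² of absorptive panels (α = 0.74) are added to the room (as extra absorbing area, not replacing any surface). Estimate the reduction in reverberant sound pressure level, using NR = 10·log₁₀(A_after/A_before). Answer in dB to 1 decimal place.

2.0 dB

Total absorption A_before = 8.3*0.56 + 7*0.11 + 278.2*0.65 + 278.2*0.09 + 296*0.03 + 14.3*0.03
  = 4.648 + 0.770 + 180.830 + 25.038 + 8.880 + 0.429 = 220.595 m² sabins.
Treatment contributes 170.1·0.74 = 125.874 sabins.
A_after = 220.595 + 125.874 = 346.469 sabins.
NR = 10·log₁₀(346.469/220.595) = 2.0 dB.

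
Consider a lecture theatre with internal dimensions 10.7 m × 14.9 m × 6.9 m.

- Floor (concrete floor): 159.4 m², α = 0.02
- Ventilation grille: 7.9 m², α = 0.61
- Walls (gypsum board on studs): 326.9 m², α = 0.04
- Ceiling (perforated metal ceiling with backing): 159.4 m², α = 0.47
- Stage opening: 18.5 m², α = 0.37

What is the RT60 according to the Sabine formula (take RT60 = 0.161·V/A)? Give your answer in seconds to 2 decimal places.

1.72 s

Equivalent absorption area: A = 159.4*0.02 + 7.9*0.61 + 326.9*0.04 + 159.4*0.47 + 18.5*0.37 = 102.846 m².
V = 10.7·14.9·6.9 = 1100.067 m³.
T = 0.161 V/A = 0.161·1100.067/102.846 = 1.72 s.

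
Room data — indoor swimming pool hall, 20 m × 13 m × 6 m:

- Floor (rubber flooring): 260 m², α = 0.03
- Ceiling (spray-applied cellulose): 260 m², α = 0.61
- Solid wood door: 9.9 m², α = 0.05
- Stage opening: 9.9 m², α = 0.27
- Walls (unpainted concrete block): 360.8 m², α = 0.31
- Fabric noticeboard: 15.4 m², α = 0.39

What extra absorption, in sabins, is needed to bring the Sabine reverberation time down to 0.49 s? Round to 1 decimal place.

225.1 sabins

Summing Sᵢαᵢ: 7.800 + 158.600 + 0.495 + 2.673 + 111.848 + 6.006 → A₁ = 287.422 sabins.
Target A₂ = 0.161·1560/0.49 = 512.571 sabins (V = 1560 m³).
Additional absorption ΔA = 512.571 − 287.422 = 225.1 sabins.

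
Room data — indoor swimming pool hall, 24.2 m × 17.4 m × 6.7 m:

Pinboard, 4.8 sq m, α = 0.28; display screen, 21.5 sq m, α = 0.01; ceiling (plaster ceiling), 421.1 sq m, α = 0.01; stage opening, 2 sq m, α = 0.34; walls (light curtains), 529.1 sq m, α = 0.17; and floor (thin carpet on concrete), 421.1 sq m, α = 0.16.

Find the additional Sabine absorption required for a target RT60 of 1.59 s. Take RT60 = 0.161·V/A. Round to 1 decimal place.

121.9 sabins

Equivalent absorption area: A₁ = 4.8·0.28 + 21.5·0.01 + 421.1·0.01 + 2·0.34 + 529.1·0.17 + 421.1·0.16 = 163.773 sq m.
Target A₂ = 0.161·2821.236/1.59 = 285.672 sabins (V = 2821.236 m³).
ΔA = A₂ − A₁ = 285.672 − 163.773 = 121.9 sabins.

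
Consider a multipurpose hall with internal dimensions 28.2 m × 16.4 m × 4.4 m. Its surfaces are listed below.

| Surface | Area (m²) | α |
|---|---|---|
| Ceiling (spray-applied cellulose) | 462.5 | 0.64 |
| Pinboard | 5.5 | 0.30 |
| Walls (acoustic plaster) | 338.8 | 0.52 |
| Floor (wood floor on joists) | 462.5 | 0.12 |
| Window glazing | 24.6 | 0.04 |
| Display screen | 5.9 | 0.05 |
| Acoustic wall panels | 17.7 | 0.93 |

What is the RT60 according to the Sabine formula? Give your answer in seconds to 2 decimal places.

Total absorption A = 462.5×0.64 + 5.5×0.30 + 338.8×0.52 + 462.5×0.12 + 24.6×0.04 + 5.9×0.05 + 17.7×0.93
  = 296.000 + 1.650 + 176.176 + 55.500 + 0.984 + 0.295 + 16.461 = 547.066 m² sabins.
Room volume: 2034.912 m³.
RT60 = 0.161 · V / A = 0.161 × 2034.912 / 547.066 = 0.60 s.

0.60 seconds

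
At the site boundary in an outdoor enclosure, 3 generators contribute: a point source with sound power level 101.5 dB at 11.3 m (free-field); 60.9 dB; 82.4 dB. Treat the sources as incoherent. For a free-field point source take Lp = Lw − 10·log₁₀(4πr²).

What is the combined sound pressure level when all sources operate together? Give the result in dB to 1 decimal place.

82.6 dB

Source at 11.3 m: Lp = 101.5 − 10·log₁₀(4π·11.3²) = 101.5 − 10·log₁₀(1604.600) = 69.4 dB.
Σ 10^(Lᵢ/10) = 1.837e+08.
Back to dB: 10·log₁₀ Σ = 82.6 dB.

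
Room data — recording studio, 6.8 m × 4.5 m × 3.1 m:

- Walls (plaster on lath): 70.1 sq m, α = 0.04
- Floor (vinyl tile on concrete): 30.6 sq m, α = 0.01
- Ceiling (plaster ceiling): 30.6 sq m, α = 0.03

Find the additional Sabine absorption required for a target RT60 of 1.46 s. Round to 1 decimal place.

6.4 sabins

Summing Sᵢαᵢ: 2.804 + 0.306 + 0.918 → A₁ = 4.028 sabins.
V = 94.86 m³. Required absorption A₂ = 0.161 × 94.86 / 1.46 = 10.461 sabins.
ΔA = A₂ − A₁ = 10.461 − 4.028 = 6.4 sabins.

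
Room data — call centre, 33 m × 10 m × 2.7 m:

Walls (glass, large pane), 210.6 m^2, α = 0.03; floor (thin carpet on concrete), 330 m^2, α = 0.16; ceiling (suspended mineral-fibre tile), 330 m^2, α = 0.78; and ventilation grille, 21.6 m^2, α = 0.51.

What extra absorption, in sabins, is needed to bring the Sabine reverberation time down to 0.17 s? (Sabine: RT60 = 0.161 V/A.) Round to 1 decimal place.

Summing Sᵢαᵢ: 6.318 + 52.800 + 257.400 + 11.016 → A₁ = 327.534 sabins.
For T = 0.17 s, need A₂ = 0.161·V/T = 0.161·891/0.17 = 843.829 sabins.
ΔA = A₂ − A₁ = 843.829 − 327.534 = 516.3 sabins.

516.3 sabins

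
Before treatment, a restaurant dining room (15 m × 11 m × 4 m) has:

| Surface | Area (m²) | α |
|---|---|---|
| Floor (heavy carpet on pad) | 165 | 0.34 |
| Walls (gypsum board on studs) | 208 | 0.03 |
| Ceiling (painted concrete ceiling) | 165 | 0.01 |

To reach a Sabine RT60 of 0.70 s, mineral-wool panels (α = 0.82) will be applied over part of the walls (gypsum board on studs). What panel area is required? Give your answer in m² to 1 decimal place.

111.2

A₁ = Σ Sᵢαᵢ = 165*0.34 + 208*0.03 + 165*0.01 = 63.990 sabins.
Required A₂ = 0.161·660/0.70 = 151.800 sabins.
ΔA needed = 151.800 − 63.990 = 87.810 sabins.
Each m² of panel replacing the walls (gypsum board on studs) adds (0.82 − 0.03) = 0.79 sabins.
Area = ΔA/Δα = 87.810/0.79 = 111.2 m².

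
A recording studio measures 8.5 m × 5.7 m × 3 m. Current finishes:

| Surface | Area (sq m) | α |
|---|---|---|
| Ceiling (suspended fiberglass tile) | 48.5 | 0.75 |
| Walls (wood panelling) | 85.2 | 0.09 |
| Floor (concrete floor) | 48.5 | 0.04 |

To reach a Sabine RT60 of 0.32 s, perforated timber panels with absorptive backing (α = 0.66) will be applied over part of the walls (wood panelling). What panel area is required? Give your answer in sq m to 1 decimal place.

Total absorption A₁ = 48.5×0.75 + 85.2×0.09 + 48.5×0.04
  = 36.375 + 7.668 + 1.940 = 45.983 sq m sabins.
Required A₂ = 0.161·145.35/0.32 = 73.129 sabins.
Absorption to add: 73.129 − 45.983 = 27.146 sabins.
Net gain per sq m: Δα = 0.66 − 0.09 = 0.57.
Area = ΔA/Δα = 27.146/0.57 = 47.6 sq m.

47.6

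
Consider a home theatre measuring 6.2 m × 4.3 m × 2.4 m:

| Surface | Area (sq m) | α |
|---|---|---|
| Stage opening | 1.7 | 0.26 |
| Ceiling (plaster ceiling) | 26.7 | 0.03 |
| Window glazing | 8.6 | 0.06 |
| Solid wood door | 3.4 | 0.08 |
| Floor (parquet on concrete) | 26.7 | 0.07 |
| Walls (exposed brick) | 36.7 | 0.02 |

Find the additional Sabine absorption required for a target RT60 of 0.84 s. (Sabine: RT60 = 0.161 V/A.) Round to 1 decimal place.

7.6 sabins

Total absorption A₁ = 1.7*0.26 + 26.7*0.03 + 8.6*0.06 + 3.4*0.08 + 26.7*0.07 + 36.7*0.02
  = 0.442 + 0.801 + 0.516 + 0.272 + 1.869 + 0.734 = 4.634 sq m sabins.
For T = 0.84 s, need A₂ = 0.161·V/T = 0.161·63.984/0.84 = 12.264 sabins.
Shortfall: 12.264 − 4.634 = 7.6 sabins.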